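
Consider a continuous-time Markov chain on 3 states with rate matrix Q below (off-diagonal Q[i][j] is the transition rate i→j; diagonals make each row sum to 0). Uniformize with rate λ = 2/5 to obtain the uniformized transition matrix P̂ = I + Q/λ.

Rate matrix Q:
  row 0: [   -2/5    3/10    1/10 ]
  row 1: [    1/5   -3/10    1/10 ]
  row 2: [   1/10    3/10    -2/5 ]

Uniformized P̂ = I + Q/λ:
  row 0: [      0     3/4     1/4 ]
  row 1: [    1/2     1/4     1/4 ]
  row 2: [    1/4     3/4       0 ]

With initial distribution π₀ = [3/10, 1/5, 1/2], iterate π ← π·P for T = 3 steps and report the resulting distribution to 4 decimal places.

π = [0.2672, 0.5375, 0.1953]

t=0: π = [0.3000, 0.2000, 0.5000]
t=1: π = [0.2250, 0.6500, 0.1250]
t=2: π = [0.3563, 0.4250, 0.2188]
t=3: π = [0.2672, 0.5375, 0.1953]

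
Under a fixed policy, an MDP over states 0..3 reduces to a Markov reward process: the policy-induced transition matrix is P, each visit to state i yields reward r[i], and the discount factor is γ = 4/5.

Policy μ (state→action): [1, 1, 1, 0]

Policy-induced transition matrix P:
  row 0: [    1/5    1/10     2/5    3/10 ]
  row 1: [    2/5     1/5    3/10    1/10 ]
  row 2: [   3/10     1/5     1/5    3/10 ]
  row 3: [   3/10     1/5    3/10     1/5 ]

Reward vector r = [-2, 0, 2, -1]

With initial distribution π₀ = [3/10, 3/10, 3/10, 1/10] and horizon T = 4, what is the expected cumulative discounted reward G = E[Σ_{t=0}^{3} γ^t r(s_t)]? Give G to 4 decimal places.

G = -0.5360

t=0: π = [0.3000, 0.3000, 0.3000, 0.1000], E[r] = -0.1000, γ^t·E[r] = -0.100000, running G = -0.100000
t=1: π = [0.3000, 0.1700, 0.3000, 0.2300], E[r] = -0.2300, γ^t·E[r] = -0.184000, running G = -0.284000
t=2: π = [0.2870, 0.1700, 0.3000, 0.2430], E[r] = -0.2170, γ^t·E[r] = -0.138880, running G = -0.422880
t=3: π = [0.2883, 0.1713, 0.2987, 0.2417], E[r] = -0.2209, γ^t·E[r] = -0.113101, running G = -0.535981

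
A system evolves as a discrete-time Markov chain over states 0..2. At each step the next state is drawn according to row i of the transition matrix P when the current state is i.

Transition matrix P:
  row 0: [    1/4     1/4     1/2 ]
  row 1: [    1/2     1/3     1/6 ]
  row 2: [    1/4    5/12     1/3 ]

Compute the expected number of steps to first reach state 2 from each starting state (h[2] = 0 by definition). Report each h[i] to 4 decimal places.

First-step conditioning: h[2] = 0; for i ≠ 2, h[i] = 1 + Σ_k P[i][k]·h[k].
  h[0] = 1 + 1/4·h[0] + 1/4·h[1]
  h[1] = 1 + 1/2·h[0] + 1/3·h[1]
Solving the 2×2 linear system over states ≠ 2 gives exactly h = [22/9, 10/3, 0] (h[2] = 0 is the target).

h = [2.4444, 3.3333, 0.0000]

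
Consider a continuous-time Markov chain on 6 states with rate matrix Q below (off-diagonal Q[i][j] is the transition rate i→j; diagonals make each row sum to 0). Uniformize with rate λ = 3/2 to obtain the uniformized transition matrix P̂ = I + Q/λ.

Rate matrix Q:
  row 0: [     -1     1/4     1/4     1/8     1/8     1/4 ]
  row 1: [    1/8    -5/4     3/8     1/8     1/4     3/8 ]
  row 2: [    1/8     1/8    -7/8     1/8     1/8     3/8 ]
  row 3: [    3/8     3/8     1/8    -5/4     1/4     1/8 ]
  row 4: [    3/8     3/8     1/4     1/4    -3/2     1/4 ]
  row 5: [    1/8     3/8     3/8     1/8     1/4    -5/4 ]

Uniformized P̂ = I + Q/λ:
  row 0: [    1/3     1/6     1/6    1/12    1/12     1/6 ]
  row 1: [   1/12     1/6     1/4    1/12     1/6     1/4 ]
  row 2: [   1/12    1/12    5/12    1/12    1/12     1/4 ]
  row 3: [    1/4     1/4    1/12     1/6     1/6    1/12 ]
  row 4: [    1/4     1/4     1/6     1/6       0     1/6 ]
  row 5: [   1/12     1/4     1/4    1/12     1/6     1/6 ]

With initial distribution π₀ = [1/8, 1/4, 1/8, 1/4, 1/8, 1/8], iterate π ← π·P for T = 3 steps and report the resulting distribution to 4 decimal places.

π = [0.1614, 0.1806, 0.2494, 0.1014, 0.1137, 0.1934]

t=0: π = [0.1250, 0.2500, 0.1250, 0.2500, 0.1250, 0.1250]
t=1: π = [0.1771, 0.1979, 0.2083, 0.1146, 0.1250, 0.1771]
t=2: π = [0.1675, 0.1840, 0.2405, 0.1033, 0.1137, 0.1910]
t=3: π = [0.1614, 0.1806, 0.2494, 0.1014, 0.1137, 0.1934]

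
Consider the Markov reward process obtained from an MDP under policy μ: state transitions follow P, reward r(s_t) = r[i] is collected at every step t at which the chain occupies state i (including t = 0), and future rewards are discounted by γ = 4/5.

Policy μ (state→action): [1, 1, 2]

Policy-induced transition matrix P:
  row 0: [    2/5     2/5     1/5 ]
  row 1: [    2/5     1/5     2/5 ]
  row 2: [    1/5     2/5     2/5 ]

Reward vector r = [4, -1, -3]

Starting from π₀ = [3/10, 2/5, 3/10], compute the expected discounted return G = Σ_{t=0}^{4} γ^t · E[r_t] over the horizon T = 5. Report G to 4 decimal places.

t=0: π = [0.3000, 0.4000, 0.3000], E[r] = -0.1000, γ^t·E[r] = -0.100000, running G = -0.100000
t=1: π = [0.3400, 0.3200, 0.3400], E[r] = 0.0200, γ^t·E[r] = 0.016000, running G = -0.084000
t=2: π = [0.3320, 0.3360, 0.3320], E[r] = -0.0040, γ^t·E[r] = -0.002560, running G = -0.086560
t=3: π = [0.3336, 0.3328, 0.3336], E[r] = 0.0008, γ^t·E[r] = 0.000410, running G = -0.086150
t=4: π = [0.3333, 0.3334, 0.3333], E[r] = -0.0002, γ^t·E[r] = -0.000066, running G = -0.086216

G = -0.0862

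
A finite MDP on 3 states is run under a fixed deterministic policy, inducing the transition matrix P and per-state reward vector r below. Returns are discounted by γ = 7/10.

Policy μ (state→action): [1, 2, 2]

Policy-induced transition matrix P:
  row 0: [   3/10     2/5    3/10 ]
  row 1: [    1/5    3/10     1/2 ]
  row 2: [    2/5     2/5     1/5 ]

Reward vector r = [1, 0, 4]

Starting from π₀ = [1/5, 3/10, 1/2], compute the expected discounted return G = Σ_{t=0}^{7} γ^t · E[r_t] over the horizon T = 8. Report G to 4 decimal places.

t=0: π = [0.2000, 0.3000, 0.5000], E[r] = 2.2000, γ^t·E[r] = 2.200000, running G = 2.200000
t=1: π = [0.3200, 0.3700, 0.3100], E[r] = 1.5600, γ^t·E[r] = 1.092000, running G = 3.292000
t=2: π = [0.2940, 0.3630, 0.3430], E[r] = 1.6660, γ^t·E[r] = 0.816340, running G = 4.108340
t=3: π = [0.2980, 0.3637, 0.3383], E[r] = 1.6512, γ^t·E[r] = 0.566362, running G = 4.674702
t=4: π = [0.2975, 0.3636, 0.3389], E[r] = 1.6531, γ^t·E[r] = 0.396909, running G = 5.071611
t=5: π = [0.2975, 0.3636, 0.3388], E[r] = 1.6529, γ^t·E[r] = 0.277798, running G = 5.349408
t=6: π = [0.2975, 0.3636, 0.3388], E[r] = 1.6529, γ^t·E[r] = 0.194461, running G = 5.543870
t=7: π = [0.2975, 0.3636, 0.3388], E[r] = 1.6529, γ^t·E[r] = 0.136123, running G = 5.679993

G = 5.6800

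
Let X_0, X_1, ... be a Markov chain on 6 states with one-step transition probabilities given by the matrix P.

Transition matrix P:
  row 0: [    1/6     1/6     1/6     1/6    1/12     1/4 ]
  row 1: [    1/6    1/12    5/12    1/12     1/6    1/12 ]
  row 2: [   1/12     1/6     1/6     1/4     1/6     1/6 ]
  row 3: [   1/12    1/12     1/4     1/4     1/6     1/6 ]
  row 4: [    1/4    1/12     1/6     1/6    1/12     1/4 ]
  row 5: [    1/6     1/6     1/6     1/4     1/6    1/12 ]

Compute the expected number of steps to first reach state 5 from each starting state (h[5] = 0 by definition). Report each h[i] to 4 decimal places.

h = [5.1354, 5.9929, 5.5927, 5.5593, 5.0639, 0.0000]

First-step conditioning: h[5] = 0; for i ≠ 5, h[i] = 1 + Σ_k P[i][k]·h[k].
  h[0] = 1 + 1/6·h[0] + 1/6·h[1] + 1/6·h[2] + 1/6·h[3] + 1/12·h[4]
  h[1] = 1 + 1/6·h[0] + 1/12·h[1] + 5/12·h[2] + 1/12·h[3] + 1/6·h[4]
  h[2] = 1 + 1/12·h[0] + 1/6·h[1] + 1/6·h[2] + 1/4·h[3] + 1/6·h[4]
  h[3] = 1 + 1/12·h[0] + 1/12·h[1] + 1/4·h[2] + 1/4·h[3] + 1/6·h[4]
  h[4] = 1 + 1/4·h[0] + 1/12·h[1] + 1/6·h[2] + 1/6·h[3] + 1/12·h[4]
Solving the 5×5 linear system over states ≠ 5 gives exactly h = [1176/229, 15096/2519, 14088/2519, 14004/2519, 12756/2519, 0] (h[5] = 0 is the target).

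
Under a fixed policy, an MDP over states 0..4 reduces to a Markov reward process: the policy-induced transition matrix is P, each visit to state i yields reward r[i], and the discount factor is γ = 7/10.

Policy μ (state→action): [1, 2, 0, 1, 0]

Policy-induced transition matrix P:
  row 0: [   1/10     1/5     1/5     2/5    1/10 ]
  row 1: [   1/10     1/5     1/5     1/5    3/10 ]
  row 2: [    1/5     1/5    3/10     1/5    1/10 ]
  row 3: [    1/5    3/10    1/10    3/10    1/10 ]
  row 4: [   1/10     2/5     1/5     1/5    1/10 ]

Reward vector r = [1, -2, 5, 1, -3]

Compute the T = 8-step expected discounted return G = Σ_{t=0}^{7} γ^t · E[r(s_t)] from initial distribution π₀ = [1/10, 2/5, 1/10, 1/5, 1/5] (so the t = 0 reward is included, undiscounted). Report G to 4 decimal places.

G = 0.1586

t=0: π = [0.1000, 0.4000, 0.1000, 0.2000, 0.2000], E[r] = -0.6000, γ^t·E[r] = -0.600000, running G = -0.600000
t=1: π = [0.1300, 0.2600, 0.1900, 0.2400, 0.1800], E[r] = 0.2600, γ^t·E[r] = 0.182000, running G = -0.418000
t=2: π = [0.1430, 0.2600, 0.1950, 0.2500, 0.1520], E[r] = 0.3920, γ^t·E[r] = 0.192080, running G = -0.225920
t=3: π = [0.1445, 0.2554, 0.1945, 0.2536, 0.1520], E[r] = 0.4038, γ^t·E[r] = 0.138503, running G = -0.087417
t=4: π = [0.1448, 0.2558, 0.1941, 0.2543, 0.1511], E[r] = 0.4048, γ^t·E[r] = 0.097183, running G = 0.009766
t=5: π = [0.1448, 0.2556, 0.1940, 0.2544, 0.1512], E[r] = 0.4044, γ^t·E[r] = 0.067967, running G = 0.077733
t=6: π = [0.1448, 0.2557, 0.1940, 0.2544, 0.1511], E[r] = 0.4043, γ^t·E[r] = 0.047567, running G = 0.125301
t=7: π = [0.1448, 0.2557, 0.1940, 0.2544, 0.1511], E[r] = 0.4043, γ^t·E[r] = 0.033295, running G = 0.158596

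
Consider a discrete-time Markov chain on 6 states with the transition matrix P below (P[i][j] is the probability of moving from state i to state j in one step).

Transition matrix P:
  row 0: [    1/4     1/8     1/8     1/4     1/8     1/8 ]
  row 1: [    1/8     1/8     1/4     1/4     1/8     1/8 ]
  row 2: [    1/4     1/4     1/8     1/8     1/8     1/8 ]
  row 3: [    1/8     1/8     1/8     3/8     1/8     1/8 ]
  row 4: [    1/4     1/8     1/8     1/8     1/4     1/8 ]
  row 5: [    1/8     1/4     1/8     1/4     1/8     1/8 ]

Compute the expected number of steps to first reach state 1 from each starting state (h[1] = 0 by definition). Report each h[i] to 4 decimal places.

First-step conditioning: h[1] = 0; for i ≠ 1, h[i] = 1 + Σ_k P[i][k]·h[k].
  h[0] = 1 + 1/4·h[0] + 1/8·h[2] + 1/4·h[3] + 1/8·h[4] + 1/8·h[5]
  h[2] = 1 + 1/4·h[0] + 1/8·h[2] + 1/8·h[3] + 1/8·h[4] + 1/8·h[5]
  h[3] = 1 + 1/8·h[0] + 1/8·h[2] + 3/8·h[3] + 1/8·h[4] + 1/8·h[5]
  h[4] = 1 + 1/4·h[0] + 1/8·h[2] + 1/8·h[3] + 1/4·h[4] + 1/8·h[5]
  h[5] = 1 + 1/8·h[0] + 1/8·h[2] + 1/4·h[3] + 1/8·h[4] + 1/8·h[5]
Solving the 5×5 linear system over states ≠ 1 gives exactly h = [32/5, 0, 28/5, 32/5, 32/5, 28/5] (h[1] = 0 is the target).

h = [6.4000, 0.0000, 5.6000, 6.4000, 6.4000, 5.6000]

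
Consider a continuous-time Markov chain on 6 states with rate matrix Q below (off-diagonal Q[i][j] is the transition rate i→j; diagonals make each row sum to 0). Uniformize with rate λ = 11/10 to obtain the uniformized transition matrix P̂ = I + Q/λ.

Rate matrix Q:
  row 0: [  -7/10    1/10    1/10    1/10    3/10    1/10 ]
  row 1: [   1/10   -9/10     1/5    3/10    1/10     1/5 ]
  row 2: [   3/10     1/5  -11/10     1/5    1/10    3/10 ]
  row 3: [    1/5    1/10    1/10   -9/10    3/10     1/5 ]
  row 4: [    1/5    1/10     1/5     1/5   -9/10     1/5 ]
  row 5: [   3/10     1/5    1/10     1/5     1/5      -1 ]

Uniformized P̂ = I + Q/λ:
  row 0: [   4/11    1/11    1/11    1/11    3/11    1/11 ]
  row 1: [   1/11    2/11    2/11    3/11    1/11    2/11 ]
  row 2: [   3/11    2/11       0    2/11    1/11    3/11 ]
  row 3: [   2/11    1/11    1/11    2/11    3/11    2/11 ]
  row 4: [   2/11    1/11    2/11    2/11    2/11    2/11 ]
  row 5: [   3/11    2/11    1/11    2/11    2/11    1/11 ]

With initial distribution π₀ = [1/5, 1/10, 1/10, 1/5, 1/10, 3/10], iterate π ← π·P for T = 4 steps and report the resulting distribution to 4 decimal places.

π = [0.2378, 0.1267, 0.1103, 0.1717, 0.1975, 0.1560]

t=0: π = [0.2000, 0.1000, 0.1000, 0.2000, 0.1000, 0.3000]
t=1: π = [0.2455, 0.1364, 0.1000, 0.1727, 0.2000, 0.1455]
t=2: π = [0.2364, 0.1256, 0.1124, 0.1719, 0.1983, 0.1554]
t=3: π = [0.2377, 0.1267, 0.1101, 0.1718, 0.1973, 0.1564]
t=4: π = [0.2378, 0.1267, 0.1103, 0.1717, 0.1975, 0.1560]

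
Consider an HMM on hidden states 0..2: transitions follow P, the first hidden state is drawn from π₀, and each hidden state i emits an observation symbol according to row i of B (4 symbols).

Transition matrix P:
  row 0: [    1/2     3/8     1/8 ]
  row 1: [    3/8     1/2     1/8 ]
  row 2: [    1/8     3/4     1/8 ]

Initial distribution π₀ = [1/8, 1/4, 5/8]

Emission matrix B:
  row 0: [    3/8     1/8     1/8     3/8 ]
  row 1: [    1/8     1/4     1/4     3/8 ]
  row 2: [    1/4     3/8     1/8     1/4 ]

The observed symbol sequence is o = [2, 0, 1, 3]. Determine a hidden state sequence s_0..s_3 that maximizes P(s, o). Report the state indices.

t=0: δ = [1.562e-02, 6.250e-02, 7.812e-02]  (obs o_0=2)
t=1: δ = [8.789e-03, 7.324e-03, 2.441e-03]  ψ = [1, 2, 2]  (obs o_1=0)
t=2: δ = [5.493e-04, 9.155e-04, 4.120e-04]  ψ = [0, 1, 0]  (obs o_2=1)
t=3: δ = [1.287e-04, 1.717e-04, 2.861e-05]  ψ = [1, 1, 1]  (obs o_3=3)
backtrack: best end state = 1; path = [2, 1, 1, 1]

path = [2, 1, 1, 1]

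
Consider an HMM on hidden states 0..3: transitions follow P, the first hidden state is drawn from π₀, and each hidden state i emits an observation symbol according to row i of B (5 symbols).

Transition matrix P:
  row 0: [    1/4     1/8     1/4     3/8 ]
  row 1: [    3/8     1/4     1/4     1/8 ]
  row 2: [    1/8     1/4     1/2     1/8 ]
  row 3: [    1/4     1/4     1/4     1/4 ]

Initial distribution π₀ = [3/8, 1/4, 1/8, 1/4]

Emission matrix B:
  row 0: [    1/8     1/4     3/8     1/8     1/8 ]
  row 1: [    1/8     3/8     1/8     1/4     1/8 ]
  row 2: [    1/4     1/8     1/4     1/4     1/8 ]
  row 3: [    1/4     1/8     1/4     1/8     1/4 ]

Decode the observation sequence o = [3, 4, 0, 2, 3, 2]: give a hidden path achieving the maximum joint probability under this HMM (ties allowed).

path = [0, 3, 2, 2, 2, 2]

t=0: δ = [4.688e-02, 6.250e-02, 3.125e-02, 3.125e-02]  (obs o_0=3)
t=1: δ = [2.930e-03, 1.953e-03, 1.953e-03, 4.395e-03]  ψ = [1, 1, 1, 0]  (obs o_1=4)
t=2: δ = [1.373e-04, 1.373e-04, 2.747e-04, 2.747e-04]  ψ = [3, 3, 3, 0]  (obs o_2=0)
t=3: δ = [2.575e-05, 8.583e-06, 3.433e-05, 1.717e-05]  ψ = [3, 2, 2, 3]  (obs o_3=2)
t=4: δ = [8.047e-07, 2.146e-06, 4.292e-06, 1.207e-06]  ψ = [0, 2, 2, 0]  (obs o_4=3)
t=5: δ = [3.017e-07, 1.341e-07, 5.364e-07, 1.341e-07]  ψ = [1, 2, 2, 2]  (obs o_5=2)
backtrack: best end state = 2; path = [0, 3, 2, 2, 2, 2]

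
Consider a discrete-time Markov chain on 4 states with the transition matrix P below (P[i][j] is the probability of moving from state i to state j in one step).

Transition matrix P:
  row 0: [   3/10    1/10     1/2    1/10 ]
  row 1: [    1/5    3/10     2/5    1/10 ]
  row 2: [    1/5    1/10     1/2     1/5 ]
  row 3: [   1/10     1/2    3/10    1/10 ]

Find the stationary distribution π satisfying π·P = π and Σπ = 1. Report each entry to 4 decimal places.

Balance equations π_j = Σ_i π_i·P[i][j]:
  π_0 = 3/10·π_0 + 1/5·π_1 + 1/5·π_2 + 1/10·π_3
  π_1 = 1/10·π_0 + 3/10·π_1 + 1/10·π_2 + 1/2·π_3
  π_2 = 1/2·π_0 + 2/5·π_1 + 1/2·π_2 + 3/10·π_3
  normalize: π_0 + π_1 + π_2 + π_3 = 1
Solving the linear system gives exactly π = [169/820, 81/410, 37/82, 119/820].

π = [0.2061, 0.1976, 0.4512, 0.1451]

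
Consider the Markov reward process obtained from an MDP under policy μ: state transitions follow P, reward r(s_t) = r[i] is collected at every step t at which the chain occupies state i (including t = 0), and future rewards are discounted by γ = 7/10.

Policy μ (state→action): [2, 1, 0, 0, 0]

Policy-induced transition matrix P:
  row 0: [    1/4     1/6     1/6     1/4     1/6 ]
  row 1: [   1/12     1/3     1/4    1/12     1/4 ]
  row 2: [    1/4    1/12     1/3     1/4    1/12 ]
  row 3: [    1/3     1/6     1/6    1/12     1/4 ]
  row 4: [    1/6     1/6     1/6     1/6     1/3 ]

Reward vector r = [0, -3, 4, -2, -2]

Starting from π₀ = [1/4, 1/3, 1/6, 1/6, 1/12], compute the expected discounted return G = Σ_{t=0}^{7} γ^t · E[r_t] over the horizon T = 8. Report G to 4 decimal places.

G = -1.7912

t=0: π = [0.2500, 0.3333, 0.1667, 0.1667, 0.0833], E[r] = -0.8333, γ^t·E[r] = -0.833333, running G = -0.833333
t=1: π = [0.2014, 0.2083, 0.2222, 0.1597, 0.2083], E[r] = -0.4722, γ^t·E[r] = -0.330556, running G = -1.163889
t=2: π = [0.2112, 0.1829, 0.2211, 0.1713, 0.2135], E[r] = -0.4340, γ^t·E[r] = -0.212674, running G = -1.376563
t=3: π = [0.2160, 0.1787, 0.2188, 0.1732, 0.2133], E[r] = -0.4342, γ^t·E[r] = -0.148938, running G = -1.525500
t=4: π = [0.2169, 0.1782, 0.2180, 0.1736, 0.2133], E[r] = -0.4364, γ^t·E[r] = -0.104776, running G = -1.630276
t=5: π = [0.2170, 0.1782, 0.2179, 0.1736, 0.2134], E[r] = -0.4371, γ^t·E[r] = -0.073464, running G = -1.703740
t=6: π = [0.2170, 0.1782, 0.2178, 0.1736, 0.2134], E[r] = -0.4373, γ^t·E[r] = -0.051446, running G = -1.755186
t=7: π = [0.2170, 0.1782, 0.2178, 0.1736, 0.2134], E[r] = -0.4373, γ^t·E[r] = -0.036015, running G = -1.791202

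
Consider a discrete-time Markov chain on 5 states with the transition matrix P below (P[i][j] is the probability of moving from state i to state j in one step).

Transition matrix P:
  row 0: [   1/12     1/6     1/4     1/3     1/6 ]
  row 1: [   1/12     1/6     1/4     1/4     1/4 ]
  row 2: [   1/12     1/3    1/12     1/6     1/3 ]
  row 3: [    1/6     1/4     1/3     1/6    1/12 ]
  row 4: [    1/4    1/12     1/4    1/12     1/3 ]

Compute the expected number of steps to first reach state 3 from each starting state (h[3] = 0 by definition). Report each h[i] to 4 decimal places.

First-step conditioning: h[3] = 0; for i ≠ 3, h[i] = 1 + Σ_k P[i][k]·h[k].
  h[0] = 1 + 1/12·h[0] + 1/6·h[1] + 1/4·h[2] + 1/6·h[4]
  h[1] = 1 + 1/12·h[0] + 1/6·h[1] + 1/4·h[2] + 1/4·h[4]
  h[2] = 1 + 1/12·h[0] + 1/3·h[1] + 1/12·h[2] + 1/3·h[4]
  h[4] = 1 + 1/4·h[0] + 1/12·h[1] + 1/4·h[2] + 1/3·h[4]
Solving the 4×4 linear system over states ≠ 3 gives exactly h = [10164/2209, 11256/2209, 12192/2209, 0, 13104/2209] (h[3] = 0 is the target).

h = [4.6012, 5.0955, 5.5192, 0.0000, 5.9321]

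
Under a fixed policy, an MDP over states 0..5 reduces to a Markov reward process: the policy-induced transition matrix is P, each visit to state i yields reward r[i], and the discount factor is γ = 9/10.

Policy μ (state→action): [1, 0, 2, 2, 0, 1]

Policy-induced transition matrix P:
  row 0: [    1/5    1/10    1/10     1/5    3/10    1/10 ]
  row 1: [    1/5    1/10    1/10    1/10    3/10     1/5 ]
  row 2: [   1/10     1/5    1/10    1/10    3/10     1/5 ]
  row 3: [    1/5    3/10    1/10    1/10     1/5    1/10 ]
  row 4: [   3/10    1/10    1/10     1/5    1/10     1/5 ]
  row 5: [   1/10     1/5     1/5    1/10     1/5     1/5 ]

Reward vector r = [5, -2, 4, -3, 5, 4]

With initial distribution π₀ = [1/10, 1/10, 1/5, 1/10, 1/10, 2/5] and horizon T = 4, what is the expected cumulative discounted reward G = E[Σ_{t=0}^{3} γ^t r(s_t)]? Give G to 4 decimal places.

G = 8.9623

t=0: π = [0.1000, 0.1000, 0.2000, 0.1000, 0.1000, 0.4000], E[r] = 2.9000, γ^t·E[r] = 2.900000, running G = 2.900000
t=1: π = [0.1500, 0.1800, 0.1400, 0.1200, 0.2300, 0.1800], E[r] = 2.4600, γ^t·E[r] = 2.214000, running G = 5.114000
t=2: π = [0.1910, 0.1560, 0.1180, 0.1380, 0.2240, 0.1730], E[r] = 2.5130, γ^t·E[r] = 2.035530, running G = 7.149530
t=3: π = [0.1933, 0.1567, 0.1173, 0.1415, 0.2241, 0.1671], E[r] = 2.4867, γ^t·E[r] = 1.812804, running G = 8.962334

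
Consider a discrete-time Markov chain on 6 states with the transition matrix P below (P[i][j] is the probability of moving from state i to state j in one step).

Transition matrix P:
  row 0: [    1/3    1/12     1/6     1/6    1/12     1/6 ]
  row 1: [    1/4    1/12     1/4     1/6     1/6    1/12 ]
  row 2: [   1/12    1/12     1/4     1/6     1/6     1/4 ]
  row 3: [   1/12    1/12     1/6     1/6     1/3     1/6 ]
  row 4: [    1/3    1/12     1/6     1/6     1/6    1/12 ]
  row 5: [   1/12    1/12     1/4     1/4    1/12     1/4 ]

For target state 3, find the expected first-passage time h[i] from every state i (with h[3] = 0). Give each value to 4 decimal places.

First-step conditioning: h[3] = 0; for i ≠ 3, h[i] = 1 + Σ_k P[i][k]·h[k].
  h[0] = 1 + 1/3·h[0] + 1/12·h[1] + 1/6·h[2] + 1/12·h[4] + 1/6·h[5]
  h[1] = 1 + 1/4·h[0] + 1/12·h[1] + 1/4·h[2] + 1/6·h[4] + 1/12·h[5]
  h[2] = 1 + 1/12·h[0] + 1/12·h[1] + 1/4·h[2] + 1/6·h[4] + 1/4·h[5]
  h[4] = 1 + 1/3·h[0] + 1/12·h[1] + 1/6·h[2] + 1/6·h[4] + 1/12·h[5]
  h[5] = 1 + 1/12·h[0] + 1/12·h[1] + 1/4·h[2] + 1/12·h[4] + 1/4·h[5]
Solving the 5×5 linear system over states ≠ 3 gives exactly h = [95112/17297, 1956/353, 94392/17297, 0, 95904/17297, 86400/17297] (h[3] = 0 is the target).

h = [5.4988, 5.5411, 5.4571, 0.0000, 5.5445, 4.9951]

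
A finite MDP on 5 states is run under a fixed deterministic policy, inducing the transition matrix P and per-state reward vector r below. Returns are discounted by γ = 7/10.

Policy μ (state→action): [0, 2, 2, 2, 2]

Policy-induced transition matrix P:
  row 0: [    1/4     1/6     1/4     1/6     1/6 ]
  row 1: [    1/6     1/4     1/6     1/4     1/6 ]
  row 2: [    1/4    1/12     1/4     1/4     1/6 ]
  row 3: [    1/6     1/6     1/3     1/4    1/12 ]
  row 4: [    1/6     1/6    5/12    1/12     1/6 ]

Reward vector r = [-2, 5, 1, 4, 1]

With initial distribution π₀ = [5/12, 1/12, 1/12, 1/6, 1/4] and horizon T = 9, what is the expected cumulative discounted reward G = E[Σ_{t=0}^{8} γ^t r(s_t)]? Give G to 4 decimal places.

t=0: π = [0.4167, 0.0833, 0.0833, 0.1667, 0.2500], E[r] = 0.5833, γ^t·E[r] = 0.583333, running G = 0.583333
t=1: π = [0.2083, 0.1667, 0.2986, 0.1736, 0.1528], E[r] = 1.5625, γ^t·E[r] = 1.093750, running G = 1.677083
t=2: π = [0.2089, 0.1557, 0.2760, 0.2072, 0.1522], E[r] = 1.6175, γ^t·E[r] = 0.792564, running G = 2.469647
t=3: π = [0.2071, 0.1566, 0.2797, 0.2072, 0.1494], E[r] = 1.6270, γ^t·E[r] = 0.558053, running G = 3.027700
t=4: π = [0.2072, 0.1564, 0.2791, 0.2078, 0.1494], E[r] = 1.6275, γ^t·E[r] = 0.390764, running G = 3.418464
t=5: π = [0.2072, 0.1564, 0.2792, 0.2078, 0.1493], E[r] = 1.6277, γ^t·E[r] = 0.273563, running G = 3.692027
t=6: π = [0.2072, 0.1564, 0.2792, 0.2078, 0.1493], E[r] = 1.6277, γ^t·E[r] = 0.191495, running G = 3.883523
t=7: π = [0.2072, 0.1564, 0.2792, 0.2078, 0.1493], E[r] = 1.6277, γ^t·E[r] = 0.134047, running G = 4.017570
t=8: π = [0.2072, 0.1564, 0.2792, 0.2078, 0.1493], E[r] = 1.6277, γ^t·E[r] = 0.093833, running G = 4.111403

G = 4.1114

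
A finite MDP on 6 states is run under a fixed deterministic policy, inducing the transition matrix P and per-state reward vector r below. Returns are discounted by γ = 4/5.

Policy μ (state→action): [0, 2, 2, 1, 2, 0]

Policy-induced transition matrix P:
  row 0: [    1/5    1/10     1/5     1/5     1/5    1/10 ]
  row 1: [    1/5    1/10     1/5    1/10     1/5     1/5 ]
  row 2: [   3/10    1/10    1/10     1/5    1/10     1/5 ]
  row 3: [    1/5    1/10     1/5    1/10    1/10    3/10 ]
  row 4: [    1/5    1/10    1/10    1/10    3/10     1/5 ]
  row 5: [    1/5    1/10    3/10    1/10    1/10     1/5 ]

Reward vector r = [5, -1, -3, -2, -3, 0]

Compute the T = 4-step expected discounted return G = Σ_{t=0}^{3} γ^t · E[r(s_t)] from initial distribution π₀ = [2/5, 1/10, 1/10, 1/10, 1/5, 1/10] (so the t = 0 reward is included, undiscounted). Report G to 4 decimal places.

G = 0.0436

t=0: π = [0.4000, 0.1000, 0.1000, 0.1000, 0.2000, 0.1000], E[r] = 0.8000, γ^t·E[r] = 0.800000, running G = 0.800000
t=1: π = [0.2100, 0.1000, 0.1800, 0.1500, 0.1900, 0.1700], E[r] = -0.4600, γ^t·E[r] = -0.368000, running G = 0.432000
t=2: π = [0.2180, 0.1000, 0.1800, 0.1390, 0.1690, 0.1940], E[r] = -0.3350, γ^t·E[r] = -0.214400, running G = 0.217600
t=3: π = [0.2180, 0.1000, 0.1845, 0.1398, 0.1656, 0.1921], E[r] = -0.3399, γ^t·E[r] = -0.174029, running G = 0.043571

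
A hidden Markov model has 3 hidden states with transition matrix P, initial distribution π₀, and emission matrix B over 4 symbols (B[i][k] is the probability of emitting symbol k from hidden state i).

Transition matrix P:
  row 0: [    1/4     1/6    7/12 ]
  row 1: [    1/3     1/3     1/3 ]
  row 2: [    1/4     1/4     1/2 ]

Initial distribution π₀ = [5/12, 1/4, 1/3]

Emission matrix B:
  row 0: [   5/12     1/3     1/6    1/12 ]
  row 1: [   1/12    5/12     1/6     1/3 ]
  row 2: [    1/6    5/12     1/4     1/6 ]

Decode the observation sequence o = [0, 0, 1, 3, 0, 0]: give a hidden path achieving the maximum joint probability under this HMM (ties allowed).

path = [0, 0, 2, 1, 0, 0]

t=0: δ = [1.736e-01, 2.083e-02, 5.556e-02]  (obs o_0=0)
t=1: δ = [1.808e-02, 2.411e-03, 1.688e-02]  ψ = [0, 0, 0]  (obs o_1=0)
t=2: δ = [1.507e-03, 1.758e-03, 4.396e-03]  ψ = [0, 2, 0]  (obs o_2=1)
t=3: δ = [9.157e-05, 3.663e-04, 3.663e-04]  ψ = [2, 2, 2]  (obs o_3=3)
t=4: δ = [5.087e-05, 1.017e-05, 3.052e-05]  ψ = [1, 1, 2]  (obs o_4=0)
t=5: δ = [5.299e-06, 7.066e-07, 4.946e-06]  ψ = [0, 0, 0]  (obs o_5=0)
backtrack: best end state = 0; path = [0, 0, 2, 1, 0, 0]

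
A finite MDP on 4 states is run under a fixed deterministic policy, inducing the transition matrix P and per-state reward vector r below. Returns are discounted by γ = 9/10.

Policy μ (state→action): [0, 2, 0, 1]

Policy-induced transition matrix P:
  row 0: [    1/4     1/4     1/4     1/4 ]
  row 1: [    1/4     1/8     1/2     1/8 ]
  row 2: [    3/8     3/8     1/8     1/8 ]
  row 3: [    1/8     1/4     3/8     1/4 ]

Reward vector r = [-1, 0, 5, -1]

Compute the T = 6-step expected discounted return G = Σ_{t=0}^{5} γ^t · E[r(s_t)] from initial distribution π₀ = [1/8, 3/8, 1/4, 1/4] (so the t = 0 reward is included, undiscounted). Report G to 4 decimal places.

t=0: π = [0.1250, 0.3750, 0.2500, 0.2500], E[r] = 0.8750, γ^t·E[r] = 0.875000, running G = 0.875000
t=1: π = [0.2500, 0.2344, 0.3438, 0.1719], E[r] = 1.2969, γ^t·E[r] = 1.167188, running G = 2.042188
t=2: π = [0.2715, 0.2637, 0.2871, 0.1777], E[r] = 0.9863, γ^t·E[r] = 0.798926, running G = 2.841113
t=3: π = [0.2637, 0.2529, 0.3022, 0.1812], E[r] = 1.0664, γ^t·E[r] = 0.777410, running G = 3.618523
t=4: π = [0.2651, 0.2562, 0.2981, 0.1806], E[r] = 1.0447, γ^t·E[r] = 0.685453, running G = 4.303977
t=5: π = [0.2647, 0.2552, 0.2994, 0.1807], E[r] = 1.0514, γ^t·E[r] = 0.620823, running G = 4.924799

G = 4.9248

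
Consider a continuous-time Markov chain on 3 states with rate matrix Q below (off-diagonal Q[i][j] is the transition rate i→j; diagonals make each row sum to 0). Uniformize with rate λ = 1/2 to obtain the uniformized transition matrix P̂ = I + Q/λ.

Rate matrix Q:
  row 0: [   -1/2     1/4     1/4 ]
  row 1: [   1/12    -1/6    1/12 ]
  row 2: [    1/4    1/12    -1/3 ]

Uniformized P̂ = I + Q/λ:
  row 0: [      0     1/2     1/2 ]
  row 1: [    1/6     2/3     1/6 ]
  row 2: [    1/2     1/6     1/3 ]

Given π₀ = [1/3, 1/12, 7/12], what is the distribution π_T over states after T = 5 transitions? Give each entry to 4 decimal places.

π = [0.2273, 0.4807, 0.2920]

t=0: π = [0.3333, 0.0833, 0.5833]
t=1: π = [0.3056, 0.3194, 0.3750]
t=2: π = [0.2407, 0.4282, 0.3310]
t=3: π = [0.2369, 0.4610, 0.3021]
t=4: π = [0.2279, 0.4761, 0.2960]
t=5: π = [0.2273, 0.4807, 0.2920]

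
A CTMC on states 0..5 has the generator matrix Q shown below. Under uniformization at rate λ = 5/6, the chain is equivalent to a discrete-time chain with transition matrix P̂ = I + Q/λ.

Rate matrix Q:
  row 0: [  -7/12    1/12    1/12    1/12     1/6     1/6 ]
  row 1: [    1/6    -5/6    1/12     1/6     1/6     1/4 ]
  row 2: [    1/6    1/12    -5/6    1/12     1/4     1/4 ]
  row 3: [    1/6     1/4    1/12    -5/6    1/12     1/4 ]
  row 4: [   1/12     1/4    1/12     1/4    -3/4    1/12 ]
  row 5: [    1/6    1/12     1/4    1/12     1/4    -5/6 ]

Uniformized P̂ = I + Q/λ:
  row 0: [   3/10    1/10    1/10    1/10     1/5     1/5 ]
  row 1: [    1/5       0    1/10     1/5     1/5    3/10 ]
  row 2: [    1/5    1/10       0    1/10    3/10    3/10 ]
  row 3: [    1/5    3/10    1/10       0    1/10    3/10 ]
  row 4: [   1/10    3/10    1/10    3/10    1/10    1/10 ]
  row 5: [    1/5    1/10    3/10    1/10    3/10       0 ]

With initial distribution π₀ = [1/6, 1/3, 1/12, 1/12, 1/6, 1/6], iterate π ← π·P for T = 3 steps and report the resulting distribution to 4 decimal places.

π = [0.2003, 0.1505, 0.1233, 0.1418, 0.1975, 0.1867]

t=0: π = [0.1667, 0.3333, 0.0833, 0.0833, 0.1667, 0.1667]
t=1: π = [0.2000, 0.1167, 0.1250, 0.1583, 0.2000, 0.2000]
t=2: π = [0.2000, 0.1600, 0.1275, 0.1358, 0.1967, 0.1800]
t=3: π = [0.2003, 0.1505, 0.1233, 0.1418, 0.1975, 0.1867]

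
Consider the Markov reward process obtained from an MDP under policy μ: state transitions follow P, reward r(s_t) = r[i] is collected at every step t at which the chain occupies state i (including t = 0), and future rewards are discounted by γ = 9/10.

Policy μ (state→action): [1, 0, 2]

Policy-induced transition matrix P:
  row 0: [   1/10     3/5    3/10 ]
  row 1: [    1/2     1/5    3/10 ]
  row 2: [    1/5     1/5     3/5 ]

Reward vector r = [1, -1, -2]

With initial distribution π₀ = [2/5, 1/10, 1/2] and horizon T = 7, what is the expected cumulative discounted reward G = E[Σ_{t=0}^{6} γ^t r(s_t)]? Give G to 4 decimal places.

t=0: π = [0.4000, 0.1000, 0.5000], E[r] = -0.7000, γ^t·E[r] = -0.700000, running G = -0.700000
t=1: π = [0.1900, 0.3600, 0.4500], E[r] = -1.0700, γ^t·E[r] = -0.963000, running G = -1.663000
t=2: π = [0.2890, 0.2760, 0.4350], E[r] = -0.8570, γ^t·E[r] = -0.694170, running G = -2.357170
t=3: π = [0.2539, 0.3156, 0.4305], E[r] = -0.9227, γ^t·E[r] = -0.672648, running G = -3.029818
t=4: π = [0.2693, 0.3016, 0.4292], E[r] = -0.8906, γ^t·E[r] = -0.584303, running G = -3.614121
t=5: π = [0.2635, 0.3077, 0.4287], E[r] = -0.9017, γ^t·E[r] = -0.532425, running G = -4.146547
t=6: π = [0.2660, 0.3054, 0.4286], E[r] = -0.8967, γ^t·E[r] = -0.476544, running G = -4.623091

G = -4.6231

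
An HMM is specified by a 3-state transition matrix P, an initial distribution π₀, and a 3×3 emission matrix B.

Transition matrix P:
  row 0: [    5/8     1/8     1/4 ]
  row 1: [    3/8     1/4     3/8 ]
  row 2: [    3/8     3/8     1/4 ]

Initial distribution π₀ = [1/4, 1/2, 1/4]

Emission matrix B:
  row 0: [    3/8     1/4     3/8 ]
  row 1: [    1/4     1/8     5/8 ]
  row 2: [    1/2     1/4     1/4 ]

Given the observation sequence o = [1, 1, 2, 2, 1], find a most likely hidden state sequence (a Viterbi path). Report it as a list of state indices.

path = [0, 0, 0, 0, 0]

t=0: δ = [6.250e-02, 6.250e-02, 6.250e-02]  (obs o_0=1)
t=1: δ = [9.766e-03, 2.930e-03, 5.859e-03]  ψ = [0, 2, 1]  (obs o_1=1)
t=2: δ = [2.289e-03, 1.373e-03, 6.104e-04]  ψ = [0, 2, 0]  (obs o_2=2)
t=3: δ = [5.364e-04, 2.146e-04, 1.431e-04]  ψ = [0, 1, 0]  (obs o_3=2)
t=4: δ = [8.382e-05, 8.382e-06, 3.353e-05]  ψ = [0, 0, 0]  (obs o_4=1)
backtrack: best end state = 0; path = [0, 0, 0, 0, 0]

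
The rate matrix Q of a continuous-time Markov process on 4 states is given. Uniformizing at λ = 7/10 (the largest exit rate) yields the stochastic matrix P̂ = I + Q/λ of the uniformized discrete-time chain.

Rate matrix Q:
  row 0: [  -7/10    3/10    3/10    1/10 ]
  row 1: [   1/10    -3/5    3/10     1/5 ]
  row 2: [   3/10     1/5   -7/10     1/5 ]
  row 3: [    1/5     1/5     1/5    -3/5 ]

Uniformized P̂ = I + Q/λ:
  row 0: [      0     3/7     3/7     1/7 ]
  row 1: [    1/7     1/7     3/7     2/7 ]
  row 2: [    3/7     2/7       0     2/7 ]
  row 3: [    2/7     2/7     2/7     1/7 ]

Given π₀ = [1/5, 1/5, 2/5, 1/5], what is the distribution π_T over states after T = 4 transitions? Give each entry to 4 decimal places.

π = [0.2194, 0.2793, 0.2806, 0.2207]

t=0: π = [0.2000, 0.2000, 0.4000, 0.2000]
t=1: π = [0.2571, 0.2857, 0.2286, 0.2286]
t=2: π = [0.2041, 0.2816, 0.2980, 0.2163]
t=3: π = [0.2297, 0.2746, 0.2700, 0.2257]
t=4: π = [0.2194, 0.2793, 0.2806, 0.2207]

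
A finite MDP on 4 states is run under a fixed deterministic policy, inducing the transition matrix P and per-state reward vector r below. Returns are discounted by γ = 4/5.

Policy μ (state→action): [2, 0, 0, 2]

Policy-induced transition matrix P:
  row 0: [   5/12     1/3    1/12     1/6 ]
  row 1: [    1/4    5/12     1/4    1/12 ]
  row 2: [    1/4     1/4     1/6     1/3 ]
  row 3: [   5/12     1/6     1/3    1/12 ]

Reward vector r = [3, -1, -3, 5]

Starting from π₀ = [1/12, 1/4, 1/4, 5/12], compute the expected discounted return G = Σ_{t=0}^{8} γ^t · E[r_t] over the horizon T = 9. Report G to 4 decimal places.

t=0: π = [0.0833, 0.2500, 0.2500, 0.4167], E[r] = 1.3333, γ^t·E[r] = 1.333333, running G = 1.333333
t=1: π = [0.3333, 0.2639, 0.2500, 0.1528], E[r] = 0.7500, γ^t·E[r] = 0.600000, running G = 1.933333
t=2: π = [0.3310, 0.3090, 0.1863, 0.1736], E[r] = 0.9931, γ^t·E[r] = 0.635556, running G = 2.568889
t=3: π = [0.3341, 0.3146, 0.1938, 0.1575], E[r] = 0.8939, γ^t·E[r] = 0.457679, running G = 3.026568
t=4: π = [0.3319, 0.3172, 0.1913, 0.1596], E[r] = 0.9029, γ^t·E[r] = 0.369811, running G = 3.396379
t=5: π = [0.3319, 0.3172, 0.1920, 0.1588], E[r] = 0.8965, γ^t·E[r] = 0.293776, running G = 3.690155
t=6: π = [0.3318, 0.3173, 0.1919, 0.1590], E[r] = 0.8974, γ^t·E[r] = 0.235238, running G = 3.925392
t=7: π = [0.3318, 0.3173, 0.1920, 0.1590], E[r] = 0.8970, γ^t·E[r] = 0.188123, running G = 4.113515
t=8: π = [0.3318, 0.3173, 0.1920, 0.1590], E[r] = 0.8971, γ^t·E[r] = 0.150510, running G = 4.264025

G = 4.2640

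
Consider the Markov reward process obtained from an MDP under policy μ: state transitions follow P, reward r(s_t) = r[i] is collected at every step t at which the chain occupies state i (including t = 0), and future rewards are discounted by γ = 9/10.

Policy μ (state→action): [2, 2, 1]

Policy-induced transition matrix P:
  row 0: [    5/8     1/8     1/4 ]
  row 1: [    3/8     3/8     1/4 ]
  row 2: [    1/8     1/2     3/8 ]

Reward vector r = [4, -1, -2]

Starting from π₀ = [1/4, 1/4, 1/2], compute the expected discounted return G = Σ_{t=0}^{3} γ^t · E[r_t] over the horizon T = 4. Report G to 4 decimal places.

G = 0.9572

t=0: π = [0.2500, 0.2500, 0.5000], E[r] = -0.2500, γ^t·E[r] = -0.250000, running G = -0.250000
t=1: π = [0.3125, 0.3750, 0.3125], E[r] = 0.2500, γ^t·E[r] = 0.225000, running G = -0.025000
t=2: π = [0.3750, 0.3359, 0.2891], E[r] = 0.5859, γ^t·E[r] = 0.474609, running G = 0.449609
t=3: π = [0.3965, 0.3174, 0.2861], E[r] = 0.6963, γ^t·E[r] = 0.507595, running G = 0.957204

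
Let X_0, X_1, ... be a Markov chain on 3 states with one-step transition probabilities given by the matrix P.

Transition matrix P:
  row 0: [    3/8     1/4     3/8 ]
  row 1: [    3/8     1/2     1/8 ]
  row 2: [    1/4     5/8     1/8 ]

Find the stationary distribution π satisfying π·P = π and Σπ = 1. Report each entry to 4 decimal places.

π = [0.3485, 0.4394, 0.2121]

Balance equations π_j = Σ_i π_i·P[i][j]:
  π_0 = 3/8·π_0 + 3/8·π_1 + 1/4·π_2
  π_1 = 1/4·π_0 + 1/2·π_1 + 5/8·π_2
  normalize: π_0 + π_1 + π_2 = 1
Solving the linear system gives exactly π = [23/66, 29/66, 7/33].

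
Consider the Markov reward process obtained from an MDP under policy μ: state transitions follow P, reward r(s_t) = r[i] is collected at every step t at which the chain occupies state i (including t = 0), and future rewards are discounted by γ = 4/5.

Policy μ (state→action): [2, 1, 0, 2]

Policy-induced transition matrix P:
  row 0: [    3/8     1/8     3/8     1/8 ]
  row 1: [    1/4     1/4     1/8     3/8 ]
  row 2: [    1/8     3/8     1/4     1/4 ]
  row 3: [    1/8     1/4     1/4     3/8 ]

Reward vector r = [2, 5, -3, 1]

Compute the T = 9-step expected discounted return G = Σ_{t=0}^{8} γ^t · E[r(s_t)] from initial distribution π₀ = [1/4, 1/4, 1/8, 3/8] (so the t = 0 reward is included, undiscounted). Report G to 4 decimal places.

G = 5.8247

t=0: π = [0.2500, 0.2500, 0.1250, 0.3750], E[r] = 1.7500, γ^t·E[r] = 1.750000, running G = 1.750000
t=1: π = [0.2188, 0.2344, 0.2500, 0.2969], E[r] = 1.1563, γ^t·E[r] = 0.925000, running G = 2.675000
t=2: π = [0.2090, 0.2539, 0.2480, 0.2891], E[r] = 1.2324, γ^t·E[r] = 0.788750, running G = 3.463750
t=3: π = [0.2090, 0.2549, 0.2444, 0.2917], E[r] = 1.2510, γ^t·E[r] = 0.640500, running G = 4.104250
t=4: π = [0.2091, 0.2544, 0.2443, 0.2922], E[r] = 1.2498, γ^t·E[r] = 0.511900, running G = 4.616150
t=5: π = [0.2091, 0.2544, 0.2443, 0.2922], E[r] = 1.2493, γ^t·E[r] = 0.409376, running G = 5.025526
t=6: π = [0.2091, 0.2544, 0.2443, 0.2922], E[r] = 1.2494, γ^t·E[r] = 0.327511, running G = 5.353037
t=7: π = [0.2091, 0.2544, 0.2443, 0.2922], E[r] = 1.2494, γ^t·E[r] = 0.262012, running G = 5.615049
t=8: π = [0.2091, 0.2544, 0.2443, 0.2922], E[r] = 1.2494, γ^t·E[r] = 0.209610, running G = 5.824659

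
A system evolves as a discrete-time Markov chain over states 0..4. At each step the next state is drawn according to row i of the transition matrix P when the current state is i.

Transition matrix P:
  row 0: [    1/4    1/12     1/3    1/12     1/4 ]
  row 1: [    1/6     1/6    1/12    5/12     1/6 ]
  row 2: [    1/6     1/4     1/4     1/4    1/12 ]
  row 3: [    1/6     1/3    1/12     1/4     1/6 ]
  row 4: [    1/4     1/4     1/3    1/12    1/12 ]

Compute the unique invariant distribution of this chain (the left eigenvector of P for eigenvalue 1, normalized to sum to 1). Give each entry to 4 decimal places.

π = [0.1957, 0.2182, 0.2047, 0.2282, 0.1532]

Balance equations π_j = Σ_i π_i·P[i][j]:
  π_0 = 1/4·π_0 + 1/6·π_1 + 1/6·π_2 + 1/6·π_3 + 1/4·π_4
  π_1 = 1/12·π_0 + 1/6·π_1 + 1/4·π_2 + 1/3·π_3 + 1/4·π_4
  π_2 = 1/3·π_0 + 1/12·π_1 + 1/4·π_2 + 1/12·π_3 + 1/3·π_4
  π_3 = 1/12·π_0 + 5/12·π_1 + 1/4·π_2 + 1/4·π_3 + 1/12·π_4
  normalize: π_0 + π_1 + π_2 + π_3 + π_4 = 1
Solving the linear system gives exactly π = [285/1456, 139/637, 149/728, 1163/5096, 223/1456].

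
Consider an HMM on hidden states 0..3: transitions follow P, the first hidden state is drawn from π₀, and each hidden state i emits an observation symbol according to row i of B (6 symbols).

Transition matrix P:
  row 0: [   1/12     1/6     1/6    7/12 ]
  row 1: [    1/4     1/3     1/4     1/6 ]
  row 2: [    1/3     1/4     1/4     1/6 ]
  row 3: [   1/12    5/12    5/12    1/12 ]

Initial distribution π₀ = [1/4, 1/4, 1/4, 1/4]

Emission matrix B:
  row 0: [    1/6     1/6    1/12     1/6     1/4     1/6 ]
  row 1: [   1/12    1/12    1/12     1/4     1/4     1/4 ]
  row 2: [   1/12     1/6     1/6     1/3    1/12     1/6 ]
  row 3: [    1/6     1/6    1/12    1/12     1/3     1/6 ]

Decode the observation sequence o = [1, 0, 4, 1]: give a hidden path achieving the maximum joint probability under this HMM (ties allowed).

t=0: δ = [4.167e-02, 2.083e-02, 4.167e-02, 4.167e-02]  (obs o_0=1)
t=1: δ = [2.315e-03, 1.447e-03, 1.447e-03, 4.051e-03]  ψ = [2, 3, 3, 0]  (obs o_1=0)
t=2: δ = [1.206e-04, 4.220e-04, 1.407e-04, 4.501e-04]  ψ = [2, 3, 3, 0]  (obs o_2=4)
t=3: δ = [1.758e-05, 1.563e-05, 3.126e-05, 1.172e-05]  ψ = [1, 3, 3, 0]  (obs o_3=1)
backtrack: best end state = 2; path = [2, 0, 3, 2]

path = [2, 0, 3, 2]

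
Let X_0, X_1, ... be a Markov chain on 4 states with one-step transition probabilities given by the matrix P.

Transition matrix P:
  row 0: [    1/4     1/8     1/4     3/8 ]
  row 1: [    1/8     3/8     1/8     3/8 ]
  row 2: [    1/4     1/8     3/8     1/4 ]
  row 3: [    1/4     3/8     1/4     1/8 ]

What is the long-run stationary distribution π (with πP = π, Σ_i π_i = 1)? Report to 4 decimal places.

Balance equations π_j = Σ_i π_i·P[i][j]:
  π_0 = 1/4·π_0 + 1/8·π_1 + 1/4·π_2 + 1/4·π_3
  π_1 = 1/8·π_0 + 3/8·π_1 + 1/8·π_2 + 3/8·π_3
  π_2 = 1/4·π_0 + 1/8·π_1 + 3/8·π_2 + 1/4·π_3
  normalize: π_0 + π_1 + π_2 + π_3 = 1
Solving the linear system gives exactly π = [91/418, 54/209, 52/209, 115/418].

π = [0.2177, 0.2584, 0.2488, 0.2751]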